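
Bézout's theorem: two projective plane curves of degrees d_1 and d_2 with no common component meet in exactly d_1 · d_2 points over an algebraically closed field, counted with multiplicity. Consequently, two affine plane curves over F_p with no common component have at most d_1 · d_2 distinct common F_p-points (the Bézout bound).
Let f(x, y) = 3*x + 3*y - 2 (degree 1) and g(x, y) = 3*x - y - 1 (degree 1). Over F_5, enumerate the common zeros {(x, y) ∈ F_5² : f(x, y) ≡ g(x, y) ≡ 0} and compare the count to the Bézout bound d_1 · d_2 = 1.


Common zeros: {(0, 4)}; count = 1; Bézout bound = 1.

deg(f) = 1, deg(g) = 1, so Bézout bound = 1.
Scan x ∈ F_5. For each x, list the y ∈ F_5 with f(x, y) ≡ 0 and those with g(x, y) ≡ 0 (mod 5); the common zeros in that column are the intersection.
  x = 0: f ≡ 0 at y ∈ {4}; g ≡ 0 at y ∈ {4}; common: {4}.
  x = 1: f ≡ 0 at y ∈ {3}; g ≡ 0 at y ∈ {2}; common: ∅.
  x = 2: f ≡ 0 at y ∈ {2}; g ≡ 0 at y ∈ {0}; common: ∅.
  x = 3: f ≡ 0 at y ∈ {1}; g ≡ 0 at y ∈ {3}; common: ∅.
  x = 4: f ≡ 0 at y ∈ {0}; g ≡ 0 at y ∈ {1}; common: ∅.
Collecting: common zeros = {(0, 4)}, so the count is 1.
Comparison with the Bézout bound: 1 ≤ 1 = deg(f)·deg(g), as expected for curves with no common component (the bound is attained).


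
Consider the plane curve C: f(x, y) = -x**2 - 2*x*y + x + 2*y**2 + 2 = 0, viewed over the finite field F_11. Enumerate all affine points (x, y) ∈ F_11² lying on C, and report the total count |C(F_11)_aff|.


Affine F_11-points: {(2, 0), (2, 2), (4, 5), (4, 10), (6, 2), (6, 4), (9, 4), (9, 5), (10, 0), (10, 10)}; count = 10.

For each of the 121 pairs (x, y) ∈ F_11², evaluate f(x, y) mod 11. Record the zeros.
  x = 0: [0↦2, 1↦4, 2↦10, 3↦9, 4↦1, 5↦8, 6↦8, 7↦1, 8↦9, 9↦10, 10↦4]  zeros at y ∈ ∅
  x = 1: [0↦2, 1↦2, 2↦6, 3↦3, 4↦4, 5↦9, 6↦7, 7↦9, 8↦4, 9↦3, 10↦6]  zeros at y ∈ ∅
  x = 2: [0↦0, 1↦9, 2↦0, 3↦6, 4↦5, 5↦8, 6↦4, 7↦4, 8↦8, 9↦5, 10↦6]  zeros at y ∈ {0, 2}
  x = 3: [0↦7, 1↦3, 2↦3, 3↦7, 4↦4, 5↦5, 6↦10, 7↦8, 8↦10, 9↦5, 10↦4]  zeros at y ∈ ∅
  x = 4: [0↦1, 1↦6, 2↦4, 3↦6, 4↦1, 5↦0, 6↦3, 7↦10, 8↦10, 9↦3, 10↦0]  zeros at y ∈ {5, 10}
  x = 5: [0↦4, 1↦7, 2↦3, 3↦3, 4↦7, 5↦4, 6↦5, 7↦10, 8↦8, 9↦10, 10↦5]  zeros at y ∈ ∅
  x = 6: [0↦5, 1↦6, 2↦0, 3↦9, 4↦0, 5↦6, 6↦5, 7↦8, 8↦4, 9↦4, 10↦8]  zeros at y ∈ {2, 4}
  x = 7: [0↦4, 1↦3, 2↦6, 3↦2, 4↦2, 5↦6, 6↦3, 7↦4, 8↦9, 9↦7, 10↦9]  zeros at y ∈ ∅
  x = 8: [0↦1, 1↦9, 2↦10, 3↦4, 4↦2, 5↦4, 6↦10, 7↦9, 8↦1, 9↦8, 10↦8]  zeros at y ∈ ∅
  x = 9: [0↦7, 1↦2, 2↦1, 3↦4, 4↦0, 5↦0, 6↦4, 7↦1, 8↦2, 9↦7, 10↦5]  zeros at y ∈ {4, 5}
  x = 10: [0↦0, 1↦4, 2↦1, 3↦2, 4↦7, 5↦5, 6↦7, 7↦2, 8↦1, 9↦4, 10↦0]  zeros at y ∈ {0, 10}
Collecting zeros: affine points = {(2, 0), (2, 2), (4, 5), (4, 10), (6, 2), (6, 4), (9, 4), (9, 5), (10, 0), (10, 10)}.
Total count |C(F_11)_aff| = 10.


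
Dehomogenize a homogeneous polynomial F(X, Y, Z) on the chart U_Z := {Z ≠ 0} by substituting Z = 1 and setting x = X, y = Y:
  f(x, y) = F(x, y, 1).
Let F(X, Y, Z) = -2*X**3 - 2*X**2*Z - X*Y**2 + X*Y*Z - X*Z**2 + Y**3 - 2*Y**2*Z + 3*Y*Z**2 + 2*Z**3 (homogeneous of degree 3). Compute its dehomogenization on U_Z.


f(x, y) = -2*x**3 - 2*x**2 - x*y**2 + x*y - x + y**3 - 2*y**2 + 3*y + 2

On U_Z we set Z = 1. Each monomial c·X^i·Y^j·Z^k in F becomes c·x^i·y^j·1^k = c·x^i·y^j.
Substituting Z = 1: F(X, Y, 1) = -2*x**3 - 2*x**2 - x*y**2 + x*y - x + y**3 - 2*y**2 + 3*y + 2.
Note: deg(f) ≤ deg(F) = 3; strict inequality happens when F is divisible by Z (lost terms).


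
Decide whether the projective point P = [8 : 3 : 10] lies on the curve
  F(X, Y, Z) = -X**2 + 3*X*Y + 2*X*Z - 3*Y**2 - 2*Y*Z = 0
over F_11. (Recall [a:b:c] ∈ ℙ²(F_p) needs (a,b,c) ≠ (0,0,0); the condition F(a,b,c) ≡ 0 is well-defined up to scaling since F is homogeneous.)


F(8,3,10) ≡ 4 (mod 11); P is NOT on the curve.

Evaluate F(8, 3, 10) term-by-term (mod 11).
  -X**2 ↦ -1·64·1·1 = -64
  3*X*Y ↦ 3·8·3·1 = 72
  2*X*Z ↦ 2·8·1·10 = 160
  -3*Y**2 ↦ -3·1·9·1 = -27
  -2*Y*Z ↦ -2·1·3·10 = -60
Sum: F(8, 3, 10) = (-64) + (72) + (160) + (-27) + (-60) = 81.
Reducing mod 11: 81 ≡ 4 (mod 11).
Since F(a, b, c) ≡ 4 ≠ 0 (mod 11), P does NOT lie on the curve.


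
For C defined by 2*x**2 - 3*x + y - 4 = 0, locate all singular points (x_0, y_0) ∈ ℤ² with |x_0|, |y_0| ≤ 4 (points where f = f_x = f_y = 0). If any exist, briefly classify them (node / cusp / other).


No singular points in the scanned grid; C is smooth there.

Compute partial derivatives:
  f_x = 4*x - 3.
  f_y = 1.
f_y = 1 is a nonzero constant, so f_y never vanishes: no point (x, y) can satisfy f = f_x = f_y = 0. In particular no (x, y) ∈ {−4, ..., 4}² is singular; the curve is smooth.


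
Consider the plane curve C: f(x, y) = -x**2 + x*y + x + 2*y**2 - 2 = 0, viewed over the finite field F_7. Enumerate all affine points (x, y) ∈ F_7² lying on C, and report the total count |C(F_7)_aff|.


Affine F_7-points: {(0, 1), (0, 6), (2, 1), (2, 5), (4, 0), (4, 5)}; count = 6.

For each of the 49 pairs (x, y) ∈ F_7², evaluate f(x, y) mod 7. Record the zeros.
  x = 0: [0↦5, 1↦0, 2↦6, 3↦2, 4↦2, 5↦6, 6↦0]  zeros at y ∈ {1, 6}
  x = 1: [0↦5, 1↦1, 2↦1, 3↦5, 4↦6, 5↦4, 6↦6]  zeros at y ∈ ∅
  x = 2: [0↦3, 1↦0, 2↦1, 3↦6, 4↦1, 5↦0, 6↦3]  zeros at y ∈ {1, 5}
  x = 3: [0↦6, 1↦4, 2↦6, 3↦5, 4↦1, 5↦1, 6↦5]  zeros at y ∈ ∅
  x = 4: [0↦0, 1↦6, 2↦2, 3↦2, 4↦6, 5↦0, 6↦5]  zeros at y ∈ {0, 5}
  x = 5: [0↦6, 1↦6, 2↦3, 3↦4, 4↦2, 5↦4, 6↦3]  zeros at y ∈ ∅
  x = 6: [0↦3, 1↦4, 2↦2, 3↦4, 4↦3, 5↦6, 6↦6]  zeros at y ∈ ∅
Collecting zeros: affine points = {(0, 1), (0, 6), (2, 1), (2, 5), (4, 0), (4, 5)}.
Total count |C(F_7)_aff| = 6.


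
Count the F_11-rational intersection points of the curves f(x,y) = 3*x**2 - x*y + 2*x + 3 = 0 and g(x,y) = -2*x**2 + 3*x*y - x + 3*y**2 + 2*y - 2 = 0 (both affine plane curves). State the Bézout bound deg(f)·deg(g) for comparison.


Common zeros: {(7, 3), (8, 3)}; count = 2; Bézout bound = 4.

deg(f) = 2, deg(g) = 2, so Bézout bound = 4.
Scan x ∈ F_11. For each x, list the y ∈ F_11 with f(x, y) ≡ 0 and those with g(x, y) ≡ 0 (mod 11); the common zeros in that column are the intersection.
  x = 0: f ≡ 0 at y ∈ ∅; g ≡ 0 at y ∈ ∅; common: ∅.
  x = 1: f ≡ 0 at y ∈ {8}; g ≡ 0 at y ∈ ∅; common: ∅.
  x = 2: f ≡ 0 at y ∈ {4}; g ≡ 0 at y ∈ ∅; common: ∅.
  x = 3: f ≡ 0 at y ∈ {1}; g ≡ 0 at y ∈ {2, 9}; common: ∅.
  x = 4: f ≡ 0 at y ∈ {1}; g ≡ 0 at y ∈ {4, 6}; common: ∅.
  x = 5: f ≡ 0 at y ∈ {0}; g ≡ 0 at y ∈ {2, 7}; common: ∅.
  x = 6: f ≡ 0 at y ∈ {4}; g ≡ 0 at y ∈ ∅; common: ∅.
  x = 7: f ≡ 0 at y ∈ {3}; g ≡ 0 at y ∈ {3, 4}; common: {3}.
  x = 8: f ≡ 0 at y ∈ {3}; g ≡ 0 at y ∈ {3}; common: {3}.
  x = 9: f ≡ 0 at y ∈ {0}; g ≡ 0 at y ∈ ∅; common: ∅.
  x = 10: f ≡ 0 at y ∈ {7}; g ≡ 0 at y ∈ {6, 9}; common: ∅.
Collecting: common zeros = {(7, 3), (8, 3)}, so the count is 2.
Comparison with the Bézout bound: 2 ≤ 4 = deg(f)·deg(g), as expected for curves with no common component (the affine F_11-count falls short of the bound because intersections may lie at infinity, over extension fields, or carry multiplicity).


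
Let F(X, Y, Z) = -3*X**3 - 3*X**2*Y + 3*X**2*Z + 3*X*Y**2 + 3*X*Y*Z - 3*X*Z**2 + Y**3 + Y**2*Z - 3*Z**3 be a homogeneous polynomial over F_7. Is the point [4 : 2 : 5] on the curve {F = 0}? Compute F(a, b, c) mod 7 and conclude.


F(4,2,5) ≡ 5 (mod 7); P is NOT on the curve.

Evaluate F(4, 2, 5) term-by-term (mod 7).
  -3*X**3 ↦ -3·64·1·1 = -192
  -3*X**2*Y ↦ -3·16·2·1 = -96
  3*X**2*Z ↦ 3·16·1·5 = 240
  3*X*Y**2 ↦ 3·4·4·1 = 48
  3*X*Y*Z ↦ 3·4·2·5 = 120
  -3*X*Z**2 ↦ -3·4·1·25 = -300
  Y**3 ↦ 1·1·8·1 = 8
  Y**2*Z ↦ 1·1·4·5 = 20
  -3*Z**3 ↦ -3·1·1·125 = -375
Sum: F(4, 2, 5) = (-192) + (-96) + (240) + (48) + (120) + (-300) + (8) + (20) + (-375) = -527.
Reducing mod 7: -527 ≡ 5 (mod 7).
Since F(a, b, c) ≡ 5 ≠ 0 (mod 7), P does NOT lie on the curve.


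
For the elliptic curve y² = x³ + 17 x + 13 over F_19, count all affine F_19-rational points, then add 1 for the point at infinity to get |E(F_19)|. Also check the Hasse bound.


Affine points = {(2, 6), (2, 13), (7, 0), (10, 9), (10, 10), (11, 7), (11, 12), (12, 8), (12, 11), (16, 7), (16, 12), (17, 3), (17, 16)}; affine count = 13; |E(F_19)| = 14.

Discriminant check: Δ ∝ 4a³ + 27b² = 4·17³ + 27·13² = 4·4913 + 27·169 ≡ 9 (mod 19). Nonzero ⇒ E is nonsingular.
For each x ∈ F_19, compute rhs = x³ + 17·x + 13 mod 19, then count y ∈ F_19 with y² ≡ rhs.
  x = 0: rhs = 13, matching y values: none (0 points).
  x = 1: rhs = 12, matching y values: none (0 points).
  x = 2: rhs = 17, matching y values: 6, 13 (2 points).
  x = 3: rhs = 15, matching y values: none (0 points).
  x = 4: rhs = 12, matching y values: none (0 points).
  x = 5: rhs = 14, matching y values: none (0 points).
  x = 6: rhs = 8, matching y values: none (0 points).
  x = 7: rhs = 0, matching y values: 0 (1 points).
  x = 8: rhs = 15, matching y values: none (0 points).
  x = 9: rhs = 2, matching y values: none (0 points).
  x = 10: rhs = 5, matching y values: 9, 10 (2 points).
  x = 11: rhs = 11, matching y values: 7, 12 (2 points).
  x = 12: rhs = 7, matching y values: 8, 11 (2 points).
  x = 13: rhs = 18, matching y values: none (0 points).
  x = 14: rhs = 12, matching y values: none (0 points).
  x = 15: rhs = 14, matching y values: none (0 points).
  x = 16: rhs = 11, matching y values: 7, 12 (2 points).
  x = 17: rhs = 9, matching y values: 3, 16 (2 points).
  x = 18: rhs = 14, matching y values: none (0 points).
Total affine count: 13.
Full point count |E(F_19)| = 13 + 1 = 14.
Hasse bound: |14 − (19+1)| = |-6| = 6 ≤ 2√19 ≈ 8.7178 ✓.


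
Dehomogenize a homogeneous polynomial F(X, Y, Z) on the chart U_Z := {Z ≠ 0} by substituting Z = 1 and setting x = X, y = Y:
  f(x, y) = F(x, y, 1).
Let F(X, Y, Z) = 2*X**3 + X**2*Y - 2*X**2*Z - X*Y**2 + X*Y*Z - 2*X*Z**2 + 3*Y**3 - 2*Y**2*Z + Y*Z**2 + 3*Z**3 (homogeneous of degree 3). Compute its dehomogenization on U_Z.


f(x, y) = 2*x**3 + x**2*y - 2*x**2 - x*y**2 + x*y - 2*x + 3*y**3 - 2*y**2 + y + 3

On U_Z we set Z = 1. Each monomial c·X^i·Y^j·Z^k in F becomes c·x^i·y^j·1^k = c·x^i·y^j.
Substituting Z = 1: F(X, Y, 1) = 2*x**3 + x**2*y - 2*x**2 - x*y**2 + x*y - 2*x + 3*y**3 - 2*y**2 + y + 3.
Note: deg(f) ≤ deg(F) = 3; strict inequality happens when F is divisible by Z (lost terms).


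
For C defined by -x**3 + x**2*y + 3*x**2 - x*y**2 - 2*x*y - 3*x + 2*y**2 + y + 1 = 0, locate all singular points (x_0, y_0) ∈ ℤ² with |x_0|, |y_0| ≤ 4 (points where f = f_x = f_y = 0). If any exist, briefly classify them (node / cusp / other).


Singular points: {(1, 0)}; classification: cusp.

Compute partial derivatives:
  f_x = -3*x**2 + 2*x*y + 6*x - y**2 - 2*y - 3.
  f_y = x**2 - 2*x*y - 2*x + 4*y + 1.
Scan x_0 ∈ {−4, ..., 4}. For each x_0, f_y(x_0, y) is a polynomial in y; find its integer roots y ∈ {−4, ..., 4}, then test f_x and f at those candidates.
  x = -4: f_y(-4, y) = 12*y + 25; no integer root y with |y| ≤ 4.
  x = -3: f_y(-3, y) = 10*y + 16; no integer root y with |y| ≤ 4.
  x = -2: f_y(-2, y) = 8*y + 9; no integer root y with |y| ≤ 4.
  x = -1: f_y(-1, y) = 6*y + 4; no integer root y with |y| ≤ 4.
  x = 0: f_y(0, y) = 4*y + 1; no integer root y with |y| ≤ 4.
  x = 1: f_y(1, y) = 2*y; vanishes at y ∈ {0}. (1, 0): f_x = 0, f = 0 — SINGULAR.
  x = 2: f_y(2, y) = 1; no integer root y with |y| ≤ 4.
  x = 3: f_y(3, y) = 4 - 2*y; vanishes at y ∈ {2}. (3, 2): f_x = -8 ≠ 0.
  x = 4: f_y(4, y) = 9 - 4*y; no integer root y with |y| ≤ 4.
Only singular point on the grid: (1, 0).
Classify: substitute x = 1 + u, y = 0 + v and expand: f = -u**3 + u**2*v - u*v**2 + v**2.
No constant or linear terms (consistent with a singular point). Quadratic part: v**2. Cubic part: -u**3 + u**2*v - u*v**2.
The quadratic part v**2 is a perfect square, so there is a single (double) tangent line v = 0, i.e. y = 0. Restricting the cubic part to that line (v = 0) leaves -u**3 ≠ 0, so f is not divisible by v and the branch is v² ≈ u**3 to lowest order — this is a cusp.
Classification: cusp.


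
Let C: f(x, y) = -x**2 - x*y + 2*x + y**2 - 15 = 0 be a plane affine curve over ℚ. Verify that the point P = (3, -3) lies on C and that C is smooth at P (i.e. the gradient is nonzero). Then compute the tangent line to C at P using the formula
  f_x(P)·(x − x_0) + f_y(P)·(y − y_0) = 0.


Tangent line at P: -x - 9*y - 24 = 0.

Step 1: f(3, -3) = 0, so P lies on C.
Step 2: partial derivatives
  f_x(x, y) = -2*x - y + 2, f_y(x, y) = -x + 2*y.
  f_x(P) = -1, f_y(P) = -9 (gradient nonzero, so P is smooth).
Step 3: tangent line at P: -1·(x − 3) + -9·(y − -3) = 0.
Expanding: -x - 9*y - 24 = 0.


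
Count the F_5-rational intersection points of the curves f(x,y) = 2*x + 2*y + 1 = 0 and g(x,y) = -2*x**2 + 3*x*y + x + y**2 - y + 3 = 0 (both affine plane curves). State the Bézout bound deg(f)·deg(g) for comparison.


Common zeros: {(0, 2), (1, 1)}; count = 2; Bézout bound = 2.

deg(f) = 1, deg(g) = 2, so Bézout bound = 2.
Scan x ∈ F_5. For each x, list the y ∈ F_5 with f(x, y) ≡ 0 and those with g(x, y) ≡ 0 (mod 5); the common zeros in that column are the intersection.
  x = 0: f ≡ 0 at y ∈ {2}; g ≡ 0 at y ∈ {2, 4}; common: {2}.
  x = 1: f ≡ 0 at y ∈ {1}; g ≡ 0 at y ∈ {1, 2}; common: {1}.
  x = 2: f ≡ 0 at y ∈ {0}; g ≡ 0 at y ∈ ∅; common: ∅.
  x = 3: f ≡ 0 at y ∈ {4}; g ≡ 0 at y ∈ ∅; common: ∅.
  x = 4: f ≡ 0 at y ∈ {3}; g ≡ 0 at y ∈ {0, 4}; common: ∅.
Collecting: common zeros = {(0, 2), (1, 1)}, so the count is 2.
Comparison with the Bézout bound: 2 ≤ 2 = deg(f)·deg(g), as expected for curves with no common component (the bound is attained).


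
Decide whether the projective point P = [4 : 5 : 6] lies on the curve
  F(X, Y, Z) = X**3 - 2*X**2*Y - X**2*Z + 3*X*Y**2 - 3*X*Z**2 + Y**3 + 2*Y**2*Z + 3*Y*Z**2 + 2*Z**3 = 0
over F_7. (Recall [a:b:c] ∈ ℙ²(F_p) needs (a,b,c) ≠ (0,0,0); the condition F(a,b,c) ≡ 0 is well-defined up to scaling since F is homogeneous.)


F(4,5,6) ≡ 2 (mod 7); P is NOT on the curve.

Evaluate F(4, 5, 6) term-by-term (mod 7).
  X**3 ↦ 1·64·1·1 = 64
  -2*X**2*Y ↦ -2·16·5·1 = -160
  -X**2*Z ↦ -1·16·1·6 = -96
  3*X*Y**2 ↦ 3·4·25·1 = 300
  -3*X*Z**2 ↦ -3·4·1·36 = -432
  Y**3 ↦ 1·1·125·1 = 125
  2*Y**2*Z ↦ 2·1·25·6 = 300
  3*Y*Z**2 ↦ 3·1·5·36 = 540
  2*Z**3 ↦ 2·1·1·216 = 432
Sum: F(4, 5, 6) = (64) + (-160) + (-96) + (300) + (-432) + (125) + (300) + (540) + (432) = 1073.
Reducing mod 7: 1073 ≡ 2 (mod 7).
Since F(a, b, c) ≡ 2 ≠ 0 (mod 7), P does NOT lie on the curve.


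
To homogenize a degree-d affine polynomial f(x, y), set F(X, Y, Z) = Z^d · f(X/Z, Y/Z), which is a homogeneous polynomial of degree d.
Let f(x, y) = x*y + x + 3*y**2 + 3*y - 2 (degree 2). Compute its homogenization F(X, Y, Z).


F(X, Y, Z) = X*Y + X*Z + 3*Y**2 + 3*Y*Z - 2*Z**2

deg(f) = 2.
Substitute x = X/Z, y = Y/Z into f, then multiply by Z^2.
  monomial 1·x^1·y^1 ↦ 1·X^1·Y^1·Z^0.
  monomial 1·x^1·y^0 ↦ 1·X^1·Y^0·Z^1.
  monomial 3·x^0·y^2 ↦ 3·X^0·Y^2·Z^0.
  monomial 3·x^0·y^1 ↦ 3·X^0·Y^1·Z^1.
  monomial -2·x^0·y^0 ↦ -2·X^0·Y^0·Z^2.
Collecting: F(X, Y, Z) = X*Y + X*Z + 3*Y**2 + 3*Y*Z - 2*Z**2.


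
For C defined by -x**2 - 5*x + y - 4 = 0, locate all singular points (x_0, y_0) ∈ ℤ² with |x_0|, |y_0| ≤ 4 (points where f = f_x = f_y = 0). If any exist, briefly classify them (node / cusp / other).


No singular points in the scanned grid; C is smooth there.

Compute partial derivatives:
  f_x = -2*x - 5.
  f_y = 1.
f_y = 1 is a nonzero constant, so f_y never vanishes: no point (x, y) can satisfy f = f_x = f_y = 0. In particular no (x, y) ∈ {−4, ..., 4}² is singular; the curve is smooth.


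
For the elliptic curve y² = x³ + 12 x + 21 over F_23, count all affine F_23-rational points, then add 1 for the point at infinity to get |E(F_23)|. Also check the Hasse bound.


Affine points = {(4, 8), (4, 15), (8, 10), (8, 13), (11, 9), (11, 14), (14, 9), (14, 14), (16, 10), (16, 13), (17, 3), (17, 20), (19, 1), (19, 22), (20, 2), (20, 21), (21, 9), (21, 14), (22, 10), (22, 13)}; affine count = 20; |E(F_23)| = 21.

Discriminant check: Δ ∝ 4a³ + 27b² = 4·12³ + 27·21² = 4·1728 + 27·441 ≡ 5 (mod 23). Nonzero ⇒ E is nonsingular.
For each x ∈ F_23, compute rhs = x³ + 12·x + 21 mod 23, then count y ∈ F_23 with y² ≡ rhs.
  x = 0: rhs = 21, matching y values: none (0 points).
  x = 1: rhs = 11, matching y values: none (0 points).
  x = 2: rhs = 7, matching y values: none (0 points).
  x = 3: rhs = 15, matching y values: none (0 points).
  x = 4: rhs = 18, matching y values: 8, 15 (2 points).
  x = 5: rhs = 22, matching y values: none (0 points).
  x = 6: rhs = 10, matching y values: none (0 points).
  x = 7: rhs = 11, matching y values: none (0 points).
  x = 8: rhs = 8, matching y values: 10, 13 (2 points).
  x = 9: rhs = 7, matching y values: none (0 points).
  x = 10: rhs = 14, matching y values: none (0 points).
  x = 11: rhs = 12, matching y values: 9, 14 (2 points).
  x = 12: rhs = 7, matching y values: none (0 points).
  x = 13: rhs = 5, matching y values: none (0 points).
  x = 14: rhs = 12, matching y values: 9, 14 (2 points).
  x = 15: rhs = 11, matching y values: none (0 points).
  x = 16: rhs = 8, matching y values: 10, 13 (2 points).
  x = 17: rhs = 9, matching y values: 3, 20 (2 points).
  x = 18: rhs = 20, matching y values: none (0 points).
  x = 19: rhs = 1, matching y values: 1, 22 (2 points).
  x = 20: rhs = 4, matching y values: 2, 21 (2 points).
  x = 21: rhs = 12, matching y values: 9, 14 (2 points).
  x = 22: rhs = 8, matching y values: 10, 13 (2 points).
Total affine count: 20.
Full point count |E(F_23)| = 20 + 1 = 21.
Hasse bound: |21 − (23+1)| = |-3| = 3 ≤ 2√23 ≈ 9.5917 ✓.


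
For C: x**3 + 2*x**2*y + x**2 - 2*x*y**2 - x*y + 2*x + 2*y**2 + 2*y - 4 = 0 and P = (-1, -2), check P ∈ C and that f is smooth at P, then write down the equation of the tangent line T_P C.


Tangent line at P: 5*x - 11*y - 17 = 0.

Step 1: f(-1, -2) = 0, so P lies on C.
Step 2: partial derivatives
  f_x(x, y) = 3*x**2 + 4*x*y + 2*x - 2*y**2 - y + 2, f_y(x, y) = 2*x**2 - 4*x*y - x + 4*y + 2.
  f_x(P) = 5, f_y(P) = -11 (gradient nonzero, so P is smooth).
Step 3: tangent line at P: 5·(x − -1) + -11·(y − -2) = 0.
Expanding: 5*x - 11*y - 17 = 0.


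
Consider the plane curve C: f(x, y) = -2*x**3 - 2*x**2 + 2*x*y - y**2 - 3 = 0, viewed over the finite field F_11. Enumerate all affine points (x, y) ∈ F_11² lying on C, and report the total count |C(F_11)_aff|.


Affine F_11-points: {(1, 5), (1, 8), (3, 3), (8, 0), (8, 5), (9, 1), (9, 6), (10, 2), (10, 7)}; count = 9.

For each of the 121 pairs (x, y) ∈ F_11², evaluate f(x, y) mod 11. Record the zeros.
  x = 0: [0↦8, 1↦7, 2↦4, 3↦10, 4↦3, 5↦5, 6↦5, 7↦3, 8↦10, 9↦4, 10↦7]  zeros at y ∈ ∅
  x = 1: [0↦4, 1↦5, 2↦4, 3↦1, 4↦7, 5↦0, 6↦2, 7↦2, 8↦0, 9↦7, 10↦1]  zeros at y ∈ {5, 8}
  x = 2: [0↦6, 1↦9, 2↦10, 3↦9, 4↦6, 5↦1, 6↦5, 7↦7, 8↦7, 9↦5, 10↦1]  zeros at y ∈ ∅
  x = 3: [0↦2, 1↦7, 2↦10, 3↦0, 4↦10, 5↦7, 6↦2, 7↦6, 8↦8, 9↦8, 10↦6]  zeros at y ∈ {3}
  x = 4: [0↦2, 1↦9, 2↦3, 3↦6, 4↦7, 5↦6, 6↦3, 7↦9, 8↦2, 9↦4, 10↦4]  zeros at y ∈ ∅
  x = 5: [0↦5, 1↦3, 2↦10, 3↦4, 4↦7, 5↦8, 6↦7, 7↦4, 8↦10, 9↦3, 10↦5]  zeros at y ∈ ∅
  x = 6: [0↦10, 1↦10, 2↦8, 3↦4, 4↦9, 5↦1, 6↦2, 7↦1, 8↦9, 9↦4, 10↦8]  zeros at y ∈ ∅
  x = 7: [0↦5, 1↦7, 2↦7, 3↦5, 4↦1, 5↦6, 6↦9, 7↦10, 8↦9, 9↦6, 10↦1]  zeros at y ∈ ∅
  x = 8: [0↦0, 1↦4, 2↦6, 3↦6, 4↦4, 5↦0, 6↦5, 7↦8, 8↦9, 9↦8, 10↦5]  zeros at y ∈ {0, 5}
  x = 9: [0↦5, 1↦0, 2↦4, 3↦6, 4↦6, 5↦4, 6↦0, 7↦5, 8↦8, 9↦9, 10↦8]  zeros at y ∈ {1, 6}
  x = 10: [0↦8, 1↦5, 2↦0, 3↦4, 4↦6, 5↦6, 6↦4, 7↦0, 8↦5, 9↦8, 10↦9]  zeros at y ∈ {2, 7}
Collecting zeros: affine points = {(1, 5), (1, 8), (3, 3), (8, 0), (8, 5), (9, 1), (9, 6), (10, 2), (10, 7)}.
Total count |C(F_11)_aff| = 9.


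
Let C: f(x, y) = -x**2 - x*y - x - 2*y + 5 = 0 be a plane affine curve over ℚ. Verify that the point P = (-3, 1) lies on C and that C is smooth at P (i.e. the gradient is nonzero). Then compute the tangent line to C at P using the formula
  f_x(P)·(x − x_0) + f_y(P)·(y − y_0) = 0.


Tangent line at P: 4*x + y + 11 = 0.

Step 1: f(-3, 1) = 0, so P lies on C.
Step 2: partial derivatives
  f_x(x, y) = -2*x - y - 1, f_y(x, y) = -x - 2.
  f_x(P) = 4, f_y(P) = 1 (gradient nonzero, so P is smooth).
Step 3: tangent line at P: 4·(x − -3) + 1·(y − 1) = 0.
Expanding: 4*x + y + 11 = 0.


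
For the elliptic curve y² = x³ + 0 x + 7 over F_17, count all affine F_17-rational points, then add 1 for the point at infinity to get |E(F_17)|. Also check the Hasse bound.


Affine points = {(1, 5), (1, 12), (2, 7), (2, 10), (3, 0), (5, 8), (5, 9), (6, 6), (6, 11), (8, 3), (8, 14), (10, 2), (10, 15), (12, 1), (12, 16), (15, 4), (15, 13)}; affine count = 17; |E(F_17)| = 18.

Discriminant check: Δ ∝ 4a³ + 27b² = 4·0³ + 27·7² = 4·0 + 27·49 ≡ 14 (mod 17). Nonzero ⇒ E is nonsingular.
For each x ∈ F_17, compute rhs = x³ + 0·x + 7 mod 17, then count y ∈ F_17 with y² ≡ rhs.
  x = 0: rhs = 7, matching y values: none (0 points).
  x = 1: rhs = 8, matching y values: 5, 12 (2 points).
  x = 2: rhs = 15, matching y values: 7, 10 (2 points).
  x = 3: rhs = 0, matching y values: 0 (1 points).
  x = 4: rhs = 3, matching y values: none (0 points).
  x = 5: rhs = 13, matching y values: 8, 9 (2 points).
  x = 6: rhs = 2, matching y values: 6, 11 (2 points).
  x = 7: rhs = 10, matching y values: none (0 points).
  x = 8: rhs = 9, matching y values: 3, 14 (2 points).
  x = 9: rhs = 5, matching y values: none (0 points).
  x = 10: rhs = 4, matching y values: 2, 15 (2 points).
  x = 11: rhs = 12, matching y values: none (0 points).
  x = 12: rhs = 1, matching y values: 1, 16 (2 points).
  x = 13: rhs = 11, matching y values: none (0 points).
  x = 14: rhs = 14, matching y values: none (0 points).
  x = 15: rhs = 16, matching y values: 4, 13 (2 points).
  x = 16: rhs = 6, matching y values: none (0 points).
Total affine count: 17.
Full point count |E(F_17)| = 17 + 1 = 18.
Hasse bound: |18 − (17+1)| = |0| = 0 ≤ 2√17 ≈ 8.2462 ✓.


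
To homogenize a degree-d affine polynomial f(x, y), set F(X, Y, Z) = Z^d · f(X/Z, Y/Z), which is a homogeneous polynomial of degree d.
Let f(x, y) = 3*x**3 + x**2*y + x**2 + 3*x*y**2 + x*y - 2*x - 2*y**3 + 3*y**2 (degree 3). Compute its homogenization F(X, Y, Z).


F(X, Y, Z) = 3*X**3 + X**2*Y + X**2*Z + 3*X*Y**2 + X*Y*Z - 2*X*Z**2 - 2*Y**3 + 3*Y**2*Z

deg(f) = 3.
Substitute x = X/Z, y = Y/Z into f, then multiply by Z^3.
  monomial 3·x^3·y^0 ↦ 3·X^3·Y^0·Z^0.
  monomial 1·x^2·y^1 ↦ 1·X^2·Y^1·Z^0.
  monomial 1·x^2·y^0 ↦ 1·X^2·Y^0·Z^1.
  monomial 3·x^1·y^2 ↦ 3·X^1·Y^2·Z^0.
  monomial 1·x^1·y^1 ↦ 1·X^1·Y^1·Z^1.
  monomial -2·x^1·y^0 ↦ -2·X^1·Y^0·Z^2.
  monomial -2·x^0·y^3 ↦ -2·X^0·Y^3·Z^0.
  monomial 3·x^0·y^2 ↦ 3·X^0·Y^2·Z^1.
Collecting: F(X, Y, Z) = 3*X**3 + X**2*Y + X**2*Z + 3*X*Y**2 + X*Y*Z - 2*X*Z**2 - 2*Y**3 + 3*Y**2*Z.


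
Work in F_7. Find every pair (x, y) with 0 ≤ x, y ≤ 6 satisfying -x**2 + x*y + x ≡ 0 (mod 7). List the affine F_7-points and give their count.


Affine F_7-points: {(0, 0), (0, 1), (0, 2), (0, 3), (0, 4), (0, 5), (0, 6), (1, 0), (2, 1), (3, 2), (4, 3), (5, 4), (6, 5)}; count = 13.

For each of the 49 pairs (x, y) ∈ F_7², evaluate f(x, y) mod 7. Record the zeros.
  x = 0: [0↦0, 1↦0, 2↦0, 3↦0, 4↦0, 5↦0, 6↦0]  zeros at y ∈ {0, 1, 2, 3, 4, 5, 6}
  x = 1: [0↦0, 1↦1, 2↦2, 3↦3, 4↦4, 5↦5, 6↦6]  zeros at y ∈ {0}
  x = 2: [0↦5, 1↦0, 2↦2, 3↦4, 4↦6, 5↦1, 6↦3]  zeros at y ∈ {1}
  x = 3: [0↦1, 1↦4, 2↦0, 3↦3, 4↦6, 5↦2, 6↦5]  zeros at y ∈ {2}
  x = 4: [0↦2, 1↦6, 2↦3, 3↦0, 4↦4, 5↦1, 6↦5]  zeros at y ∈ {3}
  x = 5: [0↦1, 1↦6, 2↦4, 3↦2, 4↦0, 5↦5, 6↦3]  zeros at y ∈ {4}
  x = 6: [0↦5, 1↦4, 2↦3, 3↦2, 4↦1, 5↦0, 6↦6]  zeros at y ∈ {5}
Collecting zeros: affine points = {(0, 0), (0, 1), (0, 2), (0, 3), (0, 4), (0, 5), (0, 6), (1, 0), (2, 1), (3, 2), (4, 3), (5, 4), (6, 5)}.
Total count |C(F_7)_aff| = 13.


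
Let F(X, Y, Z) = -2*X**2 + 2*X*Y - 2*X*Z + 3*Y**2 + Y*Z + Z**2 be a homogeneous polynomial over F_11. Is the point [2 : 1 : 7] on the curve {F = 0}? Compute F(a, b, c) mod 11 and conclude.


F(2,1,7) ≡ 5 (mod 11); P is NOT on the curve.

Evaluate F(2, 1, 7) term-by-term (mod 11).
  -2*X**2 ↦ -2·4·1·1 = -8
  2*X*Y ↦ 2·2·1·1 = 4
  -2*X*Z ↦ -2·2·1·7 = -28
  3*Y**2 ↦ 3·1·1·1 = 3
  Y*Z ↦ 1·1·1·7 = 7
  Z**2 ↦ 1·1·1·49 = 49
Sum: F(2, 1, 7) = (-8) + (4) + (-28) + (3) + (7) + (49) = 27.
Reducing mod 11: 27 ≡ 5 (mod 11).
Since F(a, b, c) ≡ 5 ≠ 0 (mod 11), P does NOT lie on the curve.


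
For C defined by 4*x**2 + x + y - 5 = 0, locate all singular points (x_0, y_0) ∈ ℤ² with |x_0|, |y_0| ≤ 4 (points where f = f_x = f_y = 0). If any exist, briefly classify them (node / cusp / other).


No singular points in the scanned grid; C is smooth there.

Compute partial derivatives:
  f_x = 8*x + 1.
  f_y = 1.
f_y = 1 is a nonzero constant, so f_y never vanishes: no point (x, y) can satisfy f = f_x = f_y = 0. In particular no (x, y) ∈ {−4, ..., 4}² is singular; the curve is smooth.


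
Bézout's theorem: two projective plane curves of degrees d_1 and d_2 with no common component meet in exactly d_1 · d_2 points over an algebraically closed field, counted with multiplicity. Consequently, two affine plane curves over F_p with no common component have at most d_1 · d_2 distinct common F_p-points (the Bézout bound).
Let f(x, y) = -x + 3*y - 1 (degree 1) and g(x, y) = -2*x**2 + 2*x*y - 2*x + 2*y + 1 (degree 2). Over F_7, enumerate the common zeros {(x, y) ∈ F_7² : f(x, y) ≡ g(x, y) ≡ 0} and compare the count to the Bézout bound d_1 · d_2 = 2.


Common zeros: {(5, 2)}; count = 1; Bézout bound = 2.

deg(f) = 1, deg(g) = 2, so Bézout bound = 2.
Scan x ∈ F_7. For each x, list the y ∈ F_7 with f(x, y) ≡ 0 and those with g(x, y) ≡ 0 (mod 7); the common zeros in that column are the intersection.
  x = 0: f ≡ 0 at y ∈ {5}; g ≡ 0 at y ∈ {3}; common: ∅.
  x = 1: f ≡ 0 at y ∈ {3}; g ≡ 0 at y ∈ {6}; common: ∅.
  x = 2: f ≡ 0 at y ∈ {1}; g ≡ 0 at y ∈ {3}; common: ∅.
  x = 3: f ≡ 0 at y ∈ {6}; g ≡ 0 at y ∈ {2}; common: ∅.
  x = 4: f ≡ 0 at y ∈ {4}; g ≡ 0 at y ∈ {6}; common: ∅.
  x = 5: f ≡ 0 at y ∈ {2}; g ≡ 0 at y ∈ {2}; common: {2}.
  x = 6: f ≡ 0 at y ∈ {0}; g ≡ 0 at y ∈ ∅; common: ∅.
Collecting: common zeros = {(5, 2)}, so the count is 1.
Comparison with the Bézout bound: 1 ≤ 2 = deg(f)·deg(g), as expected for curves with no common component (the affine F_7-count falls short of the bound because intersections may lie at infinity, over extension fields, or carry multiplicity).


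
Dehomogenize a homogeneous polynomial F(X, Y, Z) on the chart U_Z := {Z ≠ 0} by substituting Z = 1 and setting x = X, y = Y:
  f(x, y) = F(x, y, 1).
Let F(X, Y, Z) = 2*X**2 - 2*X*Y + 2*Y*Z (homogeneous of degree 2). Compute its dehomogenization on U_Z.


f(x, y) = 2*x**2 - 2*x*y + 2*y

On U_Z we set Z = 1. Each monomial c·X^i·Y^j·Z^k in F becomes c·x^i·y^j·1^k = c·x^i·y^j.
Substituting Z = 1: F(X, Y, 1) = 2*x**2 - 2*x*y + 2*y.
Note: deg(f) ≤ deg(F) = 2; strict inequality happens when F is divisible by Z (lost terms).


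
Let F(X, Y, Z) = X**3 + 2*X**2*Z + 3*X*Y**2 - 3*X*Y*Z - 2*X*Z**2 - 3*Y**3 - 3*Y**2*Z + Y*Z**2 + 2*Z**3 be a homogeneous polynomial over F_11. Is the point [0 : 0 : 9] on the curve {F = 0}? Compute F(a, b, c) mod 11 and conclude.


F(0,0,9) ≡ 6 (mod 11); P is NOT on the curve.

Evaluate F(0, 0, 9) term-by-term (mod 11).
  X**3 ↦ 1·0·1·1 = 0
  2*X**2*Z ↦ 2·0·1·9 = 0
  3*X*Y**2 ↦ 3·0·0·1 = 0
  -3*X*Y*Z ↦ -3·0·0·9 = 0
  -2*X*Z**2 ↦ -2·0·1·81 = 0
  -3*Y**3 ↦ -3·1·0·1 = 0
  -3*Y**2*Z ↦ -3·1·0·9 = 0
  Y*Z**2 ↦ 1·1·0·81 = 0
  2*Z**3 ↦ 2·1·1·729 = 1458
Sum: F(0, 0, 9) = (0) + (0) + (0) + (0) + (0) + (0) + (0) + (0) + (1458) = 1458.
Reducing mod 11: 1458 ≡ 6 (mod 11).
Since F(a, b, c) ≡ 6 ≠ 0 (mod 11), P does NOT lie on the curve.


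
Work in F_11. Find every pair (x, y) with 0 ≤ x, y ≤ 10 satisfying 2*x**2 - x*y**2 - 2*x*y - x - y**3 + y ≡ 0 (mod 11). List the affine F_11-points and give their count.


Affine F_11-points: {(0, 0), (0, 1), (0, 10), (1, 5), (1, 8), (2, 1), (4, 6), (6, 0), (6, 5), (8, 4), (10, 4)}; count = 11.

For each of the 121 pairs (x, y) ∈ F_11², evaluate f(x, y) mod 11. Record the zeros.
  x = 0: [0↦0, 1↦0, 2↦5, 3↦9, 4↦6, 5↦1, 6↦10, 7↦5, 8↦2, 9↦6, 10↦0]  zeros at y ∈ {0, 1, 10}
  x = 1: [0↦1, 1↦9, 2↦9, 3↦6, 4↦5, 5↦0, 6↦7, 7↦9, 8↦0, 9↦7, 10↦2]  zeros at y ∈ {5, 8}
  x = 2: [0↦6, 1↦0, 2↦6, 3↦7, 4↦8, 5↦3, 6↦8, 7↦6, 8↦2, 9↦1, 10↦8]  zeros at y ∈ {1}
  x = 3: [0↦4, 1↦6, 2↦7, 3↦1, 4↦4, 5↦10, 6↦2, 7↦7, 8↦8, 9↦10, 10↦7]  zeros at y ∈ ∅
  x = 4: [0↦6, 1↦5, 2↦1, 3↦10, 4↦4, 5↦10, 6↦0, 7↦1, 8↦7, 9↦1, 10↦10]  zeros at y ∈ {6}
  x = 5: [0↦1, 1↦8, 2↦10, 3↦1, 4↦8, 5↦3, 6↦2, 7↦10, 8↦10, 9↦7, 10↦6]  zeros at y ∈ ∅
  x = 6: [0↦0, 1↦4, 2↦1, 3↦7, 4↦5, 5↦0, 6↦8, 7↦1, 8↦6, 9↦6, 10↦6]  zeros at y ∈ {0, 5}
  x = 7: [0↦3, 1↦4, 2↦7, 3↦6, 4↦6, 5↦1, 6↦7, 7↦7, 8↦6, 9↦9, 10↦10]  zeros at y ∈ ∅
  x = 8: [0↦10, 1↦8, 2↦6, 3↦9, 4↦0, 5↦6, 6↦10, 7↦6, 8↦10, 9↦5, 10↦7]  zeros at y ∈ {4}
  x = 9: [0↦10, 1↦5, 2↦9, 3↦5, 4↦9, 5↦4, 6↦6, 7↦9, 8↦7, 9↦5, 10↦8]  zeros at y ∈ ∅
  x = 10: [0↦3, 1↦6, 2↦5, 3↦5, 4↦0, 5↦6, 6↦6, 7↦5, 8↦8, 9↦9, 10↦2]  zeros at y ∈ {4}
Collecting zeros: affine points = {(0, 0), (0, 1), (0, 10), (1, 5), (1, 8), (2, 1), (4, 6), (6, 0), (6, 5), (8, 4), (10, 4)}.
Total count |C(F_11)_aff| = 11.


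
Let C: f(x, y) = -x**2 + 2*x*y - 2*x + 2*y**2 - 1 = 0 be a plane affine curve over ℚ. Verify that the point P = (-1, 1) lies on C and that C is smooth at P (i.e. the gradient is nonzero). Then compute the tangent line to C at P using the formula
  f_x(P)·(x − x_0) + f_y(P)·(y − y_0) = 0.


Tangent line at P: 2*x + 2*y = 0.

Step 1: f(-1, 1) = 0, so P lies on C.
Step 2: partial derivatives
  f_x(x, y) = -2*x + 2*y - 2, f_y(x, y) = 2*x + 4*y.
  f_x(P) = 2, f_y(P) = 2 (gradient nonzero, so P is smooth).
Step 3: tangent line at P: 2·(x − -1) + 2·(y − 1) = 0.
Expanding: 2*x + 2*y = 0.


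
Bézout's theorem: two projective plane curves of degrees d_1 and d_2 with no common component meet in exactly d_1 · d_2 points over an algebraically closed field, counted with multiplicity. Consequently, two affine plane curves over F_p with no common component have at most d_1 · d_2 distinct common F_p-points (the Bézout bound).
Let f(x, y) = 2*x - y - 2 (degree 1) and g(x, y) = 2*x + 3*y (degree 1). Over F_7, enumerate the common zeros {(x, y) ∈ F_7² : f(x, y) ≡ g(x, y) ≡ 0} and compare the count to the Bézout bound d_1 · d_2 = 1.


Common zeros: {(6, 3)}; count = 1; Bézout bound = 1.

deg(f) = 1, deg(g) = 1, so Bézout bound = 1.
Scan x ∈ F_7. For each x, list the y ∈ F_7 with f(x, y) ≡ 0 and those with g(x, y) ≡ 0 (mod 7); the common zeros in that column are the intersection.
  x = 0: f ≡ 0 at y ∈ {5}; g ≡ 0 at y ∈ {0}; common: ∅.
  x = 1: f ≡ 0 at y ∈ {0}; g ≡ 0 at y ∈ {4}; common: ∅.
  x = 2: f ≡ 0 at y ∈ {2}; g ≡ 0 at y ∈ {1}; common: ∅.
  x = 3: f ≡ 0 at y ∈ {4}; g ≡ 0 at y ∈ {5}; common: ∅.
  x = 4: f ≡ 0 at y ∈ {6}; g ≡ 0 at y ∈ {2}; common: ∅.
  x = 5: f ≡ 0 at y ∈ {1}; g ≡ 0 at y ∈ {6}; common: ∅.
  x = 6: f ≡ 0 at y ∈ {3}; g ≡ 0 at y ∈ {3}; common: {3}.
Collecting: common zeros = {(6, 3)}, so the count is 1.
Comparison with the Bézout bound: 1 ≤ 1 = deg(f)·deg(g), as expected for curves with no common component (the bound is attained).


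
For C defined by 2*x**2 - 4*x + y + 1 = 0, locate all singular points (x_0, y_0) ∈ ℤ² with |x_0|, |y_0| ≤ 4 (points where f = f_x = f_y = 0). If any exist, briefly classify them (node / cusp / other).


No singular points in the scanned grid; C is smooth there.

Compute partial derivatives:
  f_x = 4*x - 4.
  f_y = 1.
f_y = 1 is a nonzero constant, so f_y never vanishes: no point (x, y) can satisfy f = f_x = f_y = 0. In particular no (x, y) ∈ {−4, ..., 4}² is singular; the curve is smooth.


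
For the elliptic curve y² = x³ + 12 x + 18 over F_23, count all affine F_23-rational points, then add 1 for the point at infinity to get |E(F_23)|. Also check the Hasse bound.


Affine points = {(0, 8), (0, 15), (1, 10), (1, 13), (2, 2), (2, 21), (3, 9), (3, 14), (7, 10), (7, 13), (9, 2), (9, 21), (11, 3), (11, 20), (12, 2), (12, 21), (13, 5), (13, 18), (14, 3), (14, 20), (15, 10), (15, 13), (17, 11), (17, 12), (20, 1), (20, 22), (21, 3), (21, 20)}; affine count = 28; |E(F_23)| = 29.

Discriminant check: Δ ∝ 4a³ + 27b² = 4·12³ + 27·18² = 4·1728 + 27·324 ≡ 20 (mod 23). Nonzero ⇒ E is nonsingular.
For each x ∈ F_23, compute rhs = x³ + 12·x + 18 mod 23, then count y ∈ F_23 with y² ≡ rhs.
  x = 0: rhs = 18, matching y values: 8, 15 (2 points).
  x = 1: rhs = 8, matching y values: 10, 13 (2 points).
  x = 2: rhs = 4, matching y values: 2, 21 (2 points).
  x = 3: rhs = 12, matching y values: 9, 14 (2 points).
  x = 4: rhs = 15, matching y values: none (0 points).
  x = 5: rhs = 19, matching y values: none (0 points).
  x = 6: rhs = 7, matching y values: none (0 points).
  x = 7: rhs = 8, matching y values: 10, 13 (2 points).
  x = 8: rhs = 5, matching y values: none (0 points).
  x = 9: rhs = 4, matching y values: 2, 21 (2 points).
  x = 10: rhs = 11, matching y values: none (0 points).
  x = 11: rhs = 9, matching y values: 3, 20 (2 points).
  x = 12: rhs = 4, matching y values: 2, 21 (2 points).
  x = 13: rhs = 2, matching y values: 5, 18 (2 points).
  x = 14: rhs = 9, matching y values: 3, 20 (2 points).
  x = 15: rhs = 8, matching y values: 10, 13 (2 points).
  x = 16: rhs = 5, matching y values: none (0 points).
  x = 17: rhs = 6, matching y values: 11, 12 (2 points).
  x = 18: rhs = 17, matching y values: none (0 points).
  x = 19: rhs = 21, matching y values: none (0 points).
  x = 20: rhs = 1, matching y values: 1, 22 (2 points).
  x = 21: rhs = 9, matching y values: 3, 20 (2 points).
  x = 22: rhs = 5, matching y values: none (0 points).
Total affine count: 28.
Full point count |E(F_23)| = 28 + 1 = 29.
Hasse bound: |29 − (23+1)| = |5| = 5 ≤ 2√23 ≈ 9.5917 ✓.


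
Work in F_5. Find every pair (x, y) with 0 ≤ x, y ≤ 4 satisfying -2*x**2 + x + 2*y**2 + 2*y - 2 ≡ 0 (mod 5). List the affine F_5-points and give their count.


Affine F_5-points: {(0, 2), (3, 2), (4, 0), (4, 4)}; count = 4.

For each of the 25 pairs (x, y) ∈ F_5², evaluate f(x, y) mod 5. Record the zeros.
  x = 0: [0↦3, 1↦2, 2↦0, 3↦2, 4↦3]  zeros at y ∈ {2}
  x = 1: [0↦2, 1↦1, 2↦4, 3↦1, 4↦2]  zeros at y ∈ ∅
  x = 2: [0↦2, 1↦1, 2↦4, 3↦1, 4↦2]  zeros at y ∈ ∅
  x = 3: [0↦3, 1↦2, 2↦0, 3↦2, 4↦3]  zeros at y ∈ {2}
  x = 4: [0↦0, 1↦4, 2↦2, 3↦4, 4↦0]  zeros at y ∈ {0, 4}
Collecting zeros: affine points = {(0, 2), (3, 2), (4, 0), (4, 4)}.
Total count |C(F_5)_aff| = 4.


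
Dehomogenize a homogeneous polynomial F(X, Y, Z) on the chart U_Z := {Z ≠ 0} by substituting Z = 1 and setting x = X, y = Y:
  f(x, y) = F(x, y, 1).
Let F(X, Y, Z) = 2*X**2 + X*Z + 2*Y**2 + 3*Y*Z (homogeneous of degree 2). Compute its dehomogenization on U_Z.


f(x, y) = 2*x**2 + x + 2*y**2 + 3*y

On U_Z we set Z = 1. Each monomial c·X^i·Y^j·Z^k in F becomes c·x^i·y^j·1^k = c·x^i·y^j.
Substituting Z = 1: F(X, Y, 1) = 2*x**2 + x + 2*y**2 + 3*y.
Note: deg(f) ≤ deg(F) = 2; strict inequality happens when F is divisible by Z (lost terms).


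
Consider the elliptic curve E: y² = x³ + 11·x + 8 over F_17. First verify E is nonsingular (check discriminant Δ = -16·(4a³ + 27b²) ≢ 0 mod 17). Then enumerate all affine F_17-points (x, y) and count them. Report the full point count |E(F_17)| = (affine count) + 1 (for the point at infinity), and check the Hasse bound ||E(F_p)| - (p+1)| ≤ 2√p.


Affine points = {(0, 5), (0, 12), (2, 2), (2, 15), (3, 0), (5, 1), (5, 16), (6, 1), (6, 16), (8, 8), (8, 9), (10, 8), (10, 9), (11, 7), (11, 10), (12, 7), (12, 10), (13, 6), (13, 11), (14, 4), (14, 13), (16, 8), (16, 9)}; affine count = 23; |E(F_17)| = 24.

Discriminant check: Δ ∝ 4a³ + 27b² = 4·11³ + 27·8² = 4·1331 + 27·64 ≡ 14 (mod 17). Nonzero ⇒ E is nonsingular.
For each x ∈ F_17, compute rhs = x³ + 11·x + 8 mod 17, then count y ∈ F_17 with y² ≡ rhs.
  x = 0: rhs = 8, matching y values: 5, 12 (2 points).
  x = 1: rhs = 3, matching y values: none (0 points).
  x = 2: rhs = 4, matching y values: 2, 15 (2 points).
  x = 3: rhs = 0, matching y values: 0 (1 points).
  x = 4: rhs = 14, matching y values: none (0 points).
  x = 5: rhs = 1, matching y values: 1, 16 (2 points).
  x = 6: rhs = 1, matching y values: 1, 16 (2 points).
  x = 7: rhs = 3, matching y values: none (0 points).
  x = 8: rhs = 13, matching y values: 8, 9 (2 points).
  x = 9: rhs = 3, matching y values: none (0 points).
  x = 10: rhs = 13, matching y values: 8, 9 (2 points).
  x = 11: rhs = 15, matching y values: 7, 10 (2 points).
  x = 12: rhs = 15, matching y values: 7, 10 (2 points).
  x = 13: rhs = 2, matching y values: 6, 11 (2 points).
  x = 14: rhs = 16, matching y values: 4, 13 (2 points).
  x = 15: rhs = 12, matching y values: none (0 points).
  x = 16: rhs = 13, matching y values: 8, 9 (2 points).
Total affine count: 23.
Full point count |E(F_17)| = 23 + 1 = 24.
Hasse bound: |24 − (17+1)| = |6| = 6 ≤ 2√17 ≈ 8.2462 ✓.


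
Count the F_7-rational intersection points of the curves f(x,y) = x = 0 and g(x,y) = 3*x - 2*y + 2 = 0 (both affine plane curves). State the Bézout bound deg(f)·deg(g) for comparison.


Common zeros: {(0, 1)}; count = 1; Bézout bound = 1.

deg(f) = 1, deg(g) = 1, so Bézout bound = 1.
Scan x ∈ F_7. For each x, list the y ∈ F_7 with f(x, y) ≡ 0 and those with g(x, y) ≡ 0 (mod 7); the common zeros in that column are the intersection.
  x = 0: f ≡ 0 at y ∈ {0, 1, 2, 3, 4, 5, 6}; g ≡ 0 at y ∈ {1}; common: {1}.
  x = 1: f ≡ 0 at y ∈ ∅; g ≡ 0 at y ∈ {6}; common: ∅.
  x = 2: f ≡ 0 at y ∈ ∅; g ≡ 0 at y ∈ {4}; common: ∅.
  x = 3: f ≡ 0 at y ∈ ∅; g ≡ 0 at y ∈ {2}; common: ∅.
  x = 4: f ≡ 0 at y ∈ ∅; g ≡ 0 at y ∈ {0}; common: ∅.
  x = 5: f ≡ 0 at y ∈ ∅; g ≡ 0 at y ∈ {5}; common: ∅.
  x = 6: f ≡ 0 at y ∈ ∅; g ≡ 0 at y ∈ {3}; common: ∅.
Collecting: common zeros = {(0, 1)}, so the count is 1.
Comparison with the Bézout bound: 1 ≤ 1 = deg(f)·deg(g), as expected for curves with no common component (the bound is attained).


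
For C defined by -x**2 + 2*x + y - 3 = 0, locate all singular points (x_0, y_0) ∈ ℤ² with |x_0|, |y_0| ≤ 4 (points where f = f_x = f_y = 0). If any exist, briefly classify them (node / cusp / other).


No singular points in the scanned grid; C is smooth there.

Compute partial derivatives:
  f_x = 2 - 2*x.
  f_y = 1.
f_y = 1 is a nonzero constant, so f_y never vanishes: no point (x, y) can satisfy f = f_x = f_y = 0. In particular no (x, y) ∈ {−4, ..., 4}² is singular; the curve is smooth.
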